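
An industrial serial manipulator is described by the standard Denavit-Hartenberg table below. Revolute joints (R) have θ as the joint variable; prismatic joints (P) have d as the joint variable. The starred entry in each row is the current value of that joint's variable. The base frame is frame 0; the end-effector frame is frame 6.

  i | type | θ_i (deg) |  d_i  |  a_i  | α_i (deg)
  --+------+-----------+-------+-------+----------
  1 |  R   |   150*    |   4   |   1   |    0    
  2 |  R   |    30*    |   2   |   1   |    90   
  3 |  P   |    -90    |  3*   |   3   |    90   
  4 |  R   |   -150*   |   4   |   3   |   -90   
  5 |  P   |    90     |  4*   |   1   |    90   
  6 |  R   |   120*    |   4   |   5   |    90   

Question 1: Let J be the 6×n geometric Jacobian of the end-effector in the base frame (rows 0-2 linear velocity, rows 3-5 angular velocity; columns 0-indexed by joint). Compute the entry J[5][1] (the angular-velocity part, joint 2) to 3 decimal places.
1.000

axis z_1 = (0.0000,0.0000,1.0000); lever o_n−o_1 = (4.5000,-7.7141,0.8971)
cross product → J_v[:, 1] = (7.7141,4.5000,-0.0000)
J_ω[:, 1] = z_1
entry J[5][1] = 1.0000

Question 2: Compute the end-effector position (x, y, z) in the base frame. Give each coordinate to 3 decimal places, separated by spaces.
3.634 -7.214 4.897

after link 1: o_1 = (-0.8660, 0.5000, 4.0000)
after link 2: o_2 = (-1.8660, 0.5000, 6.0000)
after link 3: o_3 = (-1.8660, 3.5000, 3.0000)
after link 4: o_4 = (2.1340, 2.0000, 5.5981)
after link 5: o_5 = (1.1340, -1.4641, 3.5981)
after link 6: o_6 = (3.6340, -7.2141, 4.8971)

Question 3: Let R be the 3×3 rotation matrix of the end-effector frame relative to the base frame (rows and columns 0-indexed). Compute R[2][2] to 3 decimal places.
End-effector z-axis (col 2 of R) = (-0.8660,-0.4330,-0.2500)
R[2][2] = -0.2500

-0.250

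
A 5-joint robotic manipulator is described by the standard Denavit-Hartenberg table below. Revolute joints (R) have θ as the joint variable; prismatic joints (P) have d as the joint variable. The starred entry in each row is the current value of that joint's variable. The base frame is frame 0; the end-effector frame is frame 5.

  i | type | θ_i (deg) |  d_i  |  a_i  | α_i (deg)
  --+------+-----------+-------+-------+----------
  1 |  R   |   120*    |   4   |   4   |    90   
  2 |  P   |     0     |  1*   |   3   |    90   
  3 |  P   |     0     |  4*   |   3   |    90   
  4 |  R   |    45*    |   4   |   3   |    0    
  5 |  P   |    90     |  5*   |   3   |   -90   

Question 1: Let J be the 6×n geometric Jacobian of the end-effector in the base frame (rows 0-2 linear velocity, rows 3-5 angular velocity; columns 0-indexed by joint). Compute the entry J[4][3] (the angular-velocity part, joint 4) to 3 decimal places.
axis z_3 = (-0.8660,-0.5000,-0.0000); lever o_n−o_3 = (-7.7942,-4.5000,-4.2426)
cross product → J_v[:, 3] = (2.1213,-3.6742,-0.0000)
J_ω[:, 3] = z_3
entry J[4][3] = -0.5000

-0.500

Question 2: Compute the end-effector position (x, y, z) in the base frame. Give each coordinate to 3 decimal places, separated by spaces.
-11.928 4.660 -4.243

after link 1: o_1 = (-2.0000, 3.4641, 4.0000)
after link 2: o_2 = (-2.6340, 6.5622, 4.0000)
after link 3: o_3 = (-4.1340, 9.1603, 0.0000)
after link 4: o_4 = (-8.6587, 8.9974, -2.1213)
after link 5: o_5 = (-11.9282, 4.6603, -4.2426)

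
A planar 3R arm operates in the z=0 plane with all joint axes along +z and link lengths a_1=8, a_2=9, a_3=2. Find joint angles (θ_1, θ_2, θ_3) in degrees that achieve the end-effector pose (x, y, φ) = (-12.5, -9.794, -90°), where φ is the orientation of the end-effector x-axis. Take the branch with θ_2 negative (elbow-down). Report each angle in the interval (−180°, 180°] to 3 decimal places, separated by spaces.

-116.110 -60.002 86.111

wrist centre = target − a_3·(cos φ, sin φ) = (-12.5000, -7.7940)
cos θ_2 = (216.9964−8²−9²)/(2·8·9) = 0.5000; θ_2 = -60.0016° (elbow-down)
β = atan2(-7.7940,-12.5000) = -148.0556°; ψ = atan2(-7.7944,12.4998) = -31.9460°
θ_1 = β − ψ = -116.1096°
θ_3 = φ − θ_1 − θ_2 = 86.1113° (wrapped to (-180°,180°])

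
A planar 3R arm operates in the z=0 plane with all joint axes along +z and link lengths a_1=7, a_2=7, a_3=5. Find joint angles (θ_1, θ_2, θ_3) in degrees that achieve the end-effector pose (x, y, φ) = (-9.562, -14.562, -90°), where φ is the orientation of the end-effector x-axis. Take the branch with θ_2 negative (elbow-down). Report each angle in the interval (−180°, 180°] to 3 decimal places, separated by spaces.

-119.996 -30.008 60.004

wrist centre = target − a_3·(cos φ, sin φ) = (-9.5620, -9.5620)
cos θ_2 = (182.8637−7²−7²)/(2·7·7) = 0.8660; θ_2 = -30.0080° (elbow-down)
β = atan2(-9.5620,-9.5620) = -135.0000°; ψ = atan2(-3.5008,13.0617) = -15.0040°
θ_1 = β − ψ = -119.9960°
θ_3 = φ − θ_1 − θ_2 = 60.0040° (wrapped to (-180°,180°])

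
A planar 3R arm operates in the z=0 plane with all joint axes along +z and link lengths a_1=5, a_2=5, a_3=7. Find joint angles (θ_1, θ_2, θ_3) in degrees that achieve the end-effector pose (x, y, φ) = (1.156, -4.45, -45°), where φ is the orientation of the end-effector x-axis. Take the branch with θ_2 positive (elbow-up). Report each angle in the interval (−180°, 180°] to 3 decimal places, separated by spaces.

104.994 135.004 75.002

wrist centre = target − a_3·(cos φ, sin φ) = (-3.7937, 0.4997)
cos θ_2 = (14.6423−5²−5²)/(2·5·5) = -0.7072; θ_2 = 135.0039° (elbow-up)
β = atan2(0.4997,-3.7937) = 172.4957°; ψ = atan2(3.5353,1.4642) = 67.5019°
θ_1 = β − ψ = 104.9937°
θ_3 = φ − θ_1 − θ_2 = 75.0024° (wrapped to (-180°,180°])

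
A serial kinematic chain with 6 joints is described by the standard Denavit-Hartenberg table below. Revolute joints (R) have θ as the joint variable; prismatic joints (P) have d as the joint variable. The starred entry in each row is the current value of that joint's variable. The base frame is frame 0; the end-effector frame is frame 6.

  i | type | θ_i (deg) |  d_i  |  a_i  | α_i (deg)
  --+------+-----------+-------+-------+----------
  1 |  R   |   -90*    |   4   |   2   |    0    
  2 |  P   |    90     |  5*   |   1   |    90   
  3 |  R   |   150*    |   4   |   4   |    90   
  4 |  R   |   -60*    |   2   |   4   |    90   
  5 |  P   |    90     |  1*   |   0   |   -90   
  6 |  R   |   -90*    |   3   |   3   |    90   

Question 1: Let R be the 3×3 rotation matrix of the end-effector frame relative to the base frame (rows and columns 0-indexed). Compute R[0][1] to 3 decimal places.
0.433

End-effector y-axis (col 1 of R) = (0.4330,-0.8660,-0.2500)
R[0][1] = 0.4330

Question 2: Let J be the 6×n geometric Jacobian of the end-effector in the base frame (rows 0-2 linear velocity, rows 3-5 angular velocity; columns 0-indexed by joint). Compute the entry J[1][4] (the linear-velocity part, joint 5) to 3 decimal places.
prismatic axis z_4 = (0.7500,0.5000,-0.4330)
J_v[:, 4] = z_4; J_ω[:, 4] = (0,0,0)
entry J[1][4] = 0.5000

0.500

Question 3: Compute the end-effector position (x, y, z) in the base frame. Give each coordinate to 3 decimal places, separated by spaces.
after link 1: o_1 = (0.0000, -2.0000, 4.0000)
after link 2: o_2 = (1.0000, -2.0000, 9.0000)
after link 3: o_3 = (-2.4641, -6.0000, 11.0000)
after link 4: o_4 = (-3.1962, -2.5359, 13.7321)
after link 5: o_5 = (-2.4462, -2.0359, 13.2990)
after link 6: o_6 = (1.1029, -3.1340, 11.2500)

1.103 -3.134 11.250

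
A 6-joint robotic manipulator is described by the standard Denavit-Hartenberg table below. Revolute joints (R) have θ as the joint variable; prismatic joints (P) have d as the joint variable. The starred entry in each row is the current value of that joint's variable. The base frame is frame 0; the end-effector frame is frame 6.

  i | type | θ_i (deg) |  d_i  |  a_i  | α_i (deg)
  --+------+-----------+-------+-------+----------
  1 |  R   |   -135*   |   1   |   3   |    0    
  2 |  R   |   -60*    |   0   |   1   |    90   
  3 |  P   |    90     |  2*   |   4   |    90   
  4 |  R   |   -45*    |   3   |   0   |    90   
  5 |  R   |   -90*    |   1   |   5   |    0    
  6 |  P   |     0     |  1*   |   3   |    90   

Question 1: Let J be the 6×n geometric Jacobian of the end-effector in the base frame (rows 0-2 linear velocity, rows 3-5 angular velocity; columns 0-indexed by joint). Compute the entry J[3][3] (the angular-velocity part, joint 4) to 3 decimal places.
axis z_3 = (-0.9659,0.2588,-0.0000); lever o_n−o_3 = (4.4636,-2.6601,-1.4142)
cross product → J_v[:, 3] = (-0.3660,-1.3660,1.4142)
J_ω[:, 3] = z_3
entry J[3][3] = -0.9659

-0.966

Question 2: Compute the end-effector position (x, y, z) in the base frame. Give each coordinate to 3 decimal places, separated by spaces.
1.894 -2.591 3.586

after link 1: o_1 = (-2.1213, -2.1213, 1.0000)
after link 2: o_2 = (-3.0872, -1.8625, 1.0000)
after link 3: o_3 = (-2.5696, 0.0694, 5.0000)
after link 4: o_4 = (-5.4674, 0.8458, 5.0000)
after link 5: o_5 = (-0.8208, -1.1313, 4.2929)
after link 6: o_6 = (1.8940, -2.5908, 3.5858)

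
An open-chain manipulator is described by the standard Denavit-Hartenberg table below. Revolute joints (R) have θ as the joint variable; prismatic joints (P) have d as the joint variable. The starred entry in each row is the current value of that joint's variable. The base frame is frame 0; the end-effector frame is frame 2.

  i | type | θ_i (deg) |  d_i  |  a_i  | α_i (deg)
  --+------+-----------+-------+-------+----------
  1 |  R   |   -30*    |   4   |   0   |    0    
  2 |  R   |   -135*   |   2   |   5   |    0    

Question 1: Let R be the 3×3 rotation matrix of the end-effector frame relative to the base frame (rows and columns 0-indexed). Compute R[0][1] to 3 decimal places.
0.259

End-effector y-axis (col 1 of R) = (0.2588,-0.9659,0.0000)
R[0][1] = 0.2588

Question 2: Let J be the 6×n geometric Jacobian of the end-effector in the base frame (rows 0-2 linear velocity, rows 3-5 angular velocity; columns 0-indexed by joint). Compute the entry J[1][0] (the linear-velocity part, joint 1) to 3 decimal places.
axis z_0 = ẑ; lever o_n−o_0 = (-4.8296,-1.2941,6.0000)
cross product → J_v[:, 0] = (1.2941,-4.8296,0.0000)
J_ω[:, 0] = z_0
entry J[1][0] = -4.8296

-4.830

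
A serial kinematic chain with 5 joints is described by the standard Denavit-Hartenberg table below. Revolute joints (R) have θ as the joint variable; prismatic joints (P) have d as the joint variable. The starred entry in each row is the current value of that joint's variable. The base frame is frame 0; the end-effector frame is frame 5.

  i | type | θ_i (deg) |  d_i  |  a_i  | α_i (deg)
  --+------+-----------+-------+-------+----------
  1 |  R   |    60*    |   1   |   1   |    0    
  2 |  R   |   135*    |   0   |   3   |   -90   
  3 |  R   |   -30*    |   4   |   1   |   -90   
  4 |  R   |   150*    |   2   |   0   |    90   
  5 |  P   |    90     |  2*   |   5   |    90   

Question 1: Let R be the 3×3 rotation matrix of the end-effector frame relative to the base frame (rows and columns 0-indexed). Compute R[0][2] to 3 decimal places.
End-effector z-axis (col 2 of R) = (0.5950,0.6771,-0.4330)
R[0][2] = 0.5950

0.595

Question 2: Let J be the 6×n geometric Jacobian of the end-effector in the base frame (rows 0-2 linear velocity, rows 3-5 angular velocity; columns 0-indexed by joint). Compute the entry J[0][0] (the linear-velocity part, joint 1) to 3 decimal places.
axis z_0 = ẑ; lever o_n−o_0 = (-6.8646,-3.4553,-4.0622)
cross product → J_v[:, 0] = (3.4553,-6.8646,0.0000)
J_ω[:, 0] = z_0
entry J[0][0] = 3.4553

3.455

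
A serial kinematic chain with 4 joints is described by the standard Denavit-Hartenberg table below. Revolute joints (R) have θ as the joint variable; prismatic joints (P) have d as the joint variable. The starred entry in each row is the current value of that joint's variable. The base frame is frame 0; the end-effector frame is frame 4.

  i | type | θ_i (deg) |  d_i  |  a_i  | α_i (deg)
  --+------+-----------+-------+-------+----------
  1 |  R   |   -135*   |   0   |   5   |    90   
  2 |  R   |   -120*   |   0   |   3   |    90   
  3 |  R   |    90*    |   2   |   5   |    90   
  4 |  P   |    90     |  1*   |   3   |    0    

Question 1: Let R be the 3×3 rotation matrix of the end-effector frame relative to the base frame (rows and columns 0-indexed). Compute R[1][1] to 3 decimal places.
End-effector y-axis (col 1 of R) = (0.7071,-0.7071,0.0000)
R[1][1] = -0.7071

-0.707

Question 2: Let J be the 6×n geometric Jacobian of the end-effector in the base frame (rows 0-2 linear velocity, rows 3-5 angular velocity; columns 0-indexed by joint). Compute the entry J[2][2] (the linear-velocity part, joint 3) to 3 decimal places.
4.330

axis z_2 = (0.6124,0.6124,0.5000); lever o_n−o_2 = (-0.1201,6.9509,1.6340)
cross product → J_v[:, 2] = (-2.4749,-1.0607,4.3301)
J_ω[:, 2] = z_2
entry J[2][2] = 4.3301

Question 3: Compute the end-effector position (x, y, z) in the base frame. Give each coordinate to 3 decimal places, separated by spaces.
-2.595 4.476 -0.964

after link 1: o_1 = (-3.5355, -3.5355, 0.0000)
after link 2: o_2 = (-2.4749, -2.4749, -2.5981)
after link 3: o_3 = (-4.7857, 2.2854, -1.5981)
after link 4: o_4 = (-2.5950, 4.4761, -0.9641)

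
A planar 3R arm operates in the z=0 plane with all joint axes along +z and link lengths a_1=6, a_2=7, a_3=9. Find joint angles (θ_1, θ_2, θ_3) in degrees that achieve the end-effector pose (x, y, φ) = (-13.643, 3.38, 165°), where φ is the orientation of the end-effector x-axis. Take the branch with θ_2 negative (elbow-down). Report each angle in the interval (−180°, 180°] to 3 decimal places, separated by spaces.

wrist centre = target − a_3·(cos φ, sin φ) = (-4.9497, 1.0506)
cos θ_2 = (25.6030−6²−7²)/(2·6·7) = -0.7071; θ_2 = -135.0000° (elbow-down)
β = atan2(1.0506,-4.9497) = 168.0161°; ψ = atan2(-4.9497,1.0503) = -78.0205°
θ_1 = β − ψ = 246.0366°
θ_3 = φ − θ_1 − θ_2 = 53.9634° (wrapped to (-180°,180°])

-113.963 -135.000 53.963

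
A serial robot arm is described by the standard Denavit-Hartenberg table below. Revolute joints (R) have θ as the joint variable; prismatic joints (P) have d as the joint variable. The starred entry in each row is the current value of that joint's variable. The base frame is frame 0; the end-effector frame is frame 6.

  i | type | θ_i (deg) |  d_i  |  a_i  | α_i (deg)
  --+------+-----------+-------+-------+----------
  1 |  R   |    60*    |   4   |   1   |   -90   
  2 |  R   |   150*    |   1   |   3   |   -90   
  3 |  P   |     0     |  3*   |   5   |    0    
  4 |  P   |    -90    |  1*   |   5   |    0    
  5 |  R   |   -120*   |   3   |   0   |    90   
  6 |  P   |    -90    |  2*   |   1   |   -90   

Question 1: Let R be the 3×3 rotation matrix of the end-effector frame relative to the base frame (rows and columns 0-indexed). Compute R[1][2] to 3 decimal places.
End-effector z-axis (col 2 of R) = (0.8080,0.3995,0.4330)
R[1][2] = 0.3995

0.400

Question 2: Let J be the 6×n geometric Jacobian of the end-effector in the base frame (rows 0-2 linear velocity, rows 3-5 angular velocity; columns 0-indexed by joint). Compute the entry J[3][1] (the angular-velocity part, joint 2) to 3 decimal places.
axis z_1 = (-0.8660,0.5000,0.0000); lever o_n−o_1 = (-9.0933,-7.2141,0.6962)
cross product → J_v[:, 1] = (0.3481,0.6029,10.7942)
J_ω[:, 1] = z_1
entry J[3][1] = -0.8660

-0.866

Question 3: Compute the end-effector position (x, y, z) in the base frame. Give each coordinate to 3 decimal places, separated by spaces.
after link 1: o_1 = (0.5000, 0.8660, 4.0000)
after link 2: o_2 = (-1.6651, -0.8840, 2.5000)
after link 3: o_3 = (-4.5801, -5.9330, 2.5981)
after link 4: o_4 = (-9.1603, -3.8660, 3.4641)
after link 5: o_5 = (-9.9103, -5.1651, 6.0622)
after link 6: o_6 = (-8.5933, -6.3481, 4.6962)

-8.593 -6.348 4.696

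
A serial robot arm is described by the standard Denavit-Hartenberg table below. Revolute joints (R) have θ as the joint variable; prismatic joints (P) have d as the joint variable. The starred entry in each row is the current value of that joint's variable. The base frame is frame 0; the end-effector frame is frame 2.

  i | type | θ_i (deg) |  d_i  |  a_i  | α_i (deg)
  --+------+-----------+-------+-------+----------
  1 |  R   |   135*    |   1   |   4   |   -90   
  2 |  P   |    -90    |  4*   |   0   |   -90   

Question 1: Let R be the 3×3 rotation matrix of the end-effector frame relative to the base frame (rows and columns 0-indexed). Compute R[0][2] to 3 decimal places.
End-effector z-axis (col 2 of R) = (-0.7071,0.7071,-0.0000)
R[0][2] = -0.7071

-0.707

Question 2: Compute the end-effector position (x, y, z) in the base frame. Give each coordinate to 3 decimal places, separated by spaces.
-5.657 0.000 1.000

after link 1: o_1 = (-2.8284, 2.8284, 1.0000)
after link 2: o_2 = (-5.6569, 0.0000, 1.0000)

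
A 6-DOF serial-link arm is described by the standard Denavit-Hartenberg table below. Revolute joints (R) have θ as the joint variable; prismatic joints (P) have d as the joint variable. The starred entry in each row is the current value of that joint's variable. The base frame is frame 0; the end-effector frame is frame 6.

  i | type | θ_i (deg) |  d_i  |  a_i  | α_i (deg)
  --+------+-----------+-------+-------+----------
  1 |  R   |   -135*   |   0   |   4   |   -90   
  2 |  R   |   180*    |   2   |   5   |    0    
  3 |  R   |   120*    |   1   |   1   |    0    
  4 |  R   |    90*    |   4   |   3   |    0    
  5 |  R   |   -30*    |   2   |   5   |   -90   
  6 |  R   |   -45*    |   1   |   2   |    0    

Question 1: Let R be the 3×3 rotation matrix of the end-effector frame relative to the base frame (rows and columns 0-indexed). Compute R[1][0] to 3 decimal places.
-1.000

End-effector x-axis (col 0 of R) = (0.0000,-1.0000,0.0000)
R[1][0] = -1.0000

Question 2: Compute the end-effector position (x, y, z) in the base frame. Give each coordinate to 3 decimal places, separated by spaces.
1.345 -13.383 -1.634

after link 1: o_1 = (-2.8284, -2.8284, 0.0000)
after link 2: o_2 = (2.1213, -0.7071, -0.0000)
after link 3: o_3 = (2.4749, -1.7678, 0.8660)
after link 4: o_4 = (3.4662, -6.4333, -0.6340)
after link 5: o_5 = (1.3449, -11.3831, -0.6340)
after link 6: o_6 = (1.3449, -13.3831, -1.6340)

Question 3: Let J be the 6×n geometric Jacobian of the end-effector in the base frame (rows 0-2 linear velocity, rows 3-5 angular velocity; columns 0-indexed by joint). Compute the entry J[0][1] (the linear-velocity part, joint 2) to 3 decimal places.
axis z_1 = (0.7071,-0.7071,0.0000); lever o_n−o_1 = (4.1733,-10.5546,-1.6340)
cross product → J_v[:, 1] = (1.1554,1.1554,-4.5123)
J_ω[:, 1] = z_1
entry J[0][1] = 1.1554

1.155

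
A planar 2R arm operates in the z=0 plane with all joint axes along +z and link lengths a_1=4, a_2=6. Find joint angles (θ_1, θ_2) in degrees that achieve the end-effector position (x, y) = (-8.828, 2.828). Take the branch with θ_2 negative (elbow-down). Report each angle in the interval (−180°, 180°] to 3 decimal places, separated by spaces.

-170.516 -45.017

cos θ_2 = (85.9312−4²−6²)/(2·4·6) = 0.7069; θ_2 = -45.0168° (elbow-down)
β = atan2(2.8280,-8.8280) = 162.2374°; ψ = atan2(-4.2439,8.2414) = -27.2461°
θ_1 = β − ψ = 189.4835°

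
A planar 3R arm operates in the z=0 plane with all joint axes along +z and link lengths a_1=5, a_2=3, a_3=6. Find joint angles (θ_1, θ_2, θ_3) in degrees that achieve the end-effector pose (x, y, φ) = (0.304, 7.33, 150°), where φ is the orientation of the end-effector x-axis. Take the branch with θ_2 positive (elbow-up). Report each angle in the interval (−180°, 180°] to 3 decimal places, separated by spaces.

wrist centre = target − a_3·(cos φ, sin φ) = (5.5002, 4.3300)
cos θ_2 = (49.0006−5²−3²)/(2·5·3) = 0.5000; θ_2 = 59.9987° (elbow-up)
β = atan2(4.3300,5.5002) = 38.2116°; ψ = atan2(2.5980,6.5001) = 21.7864°
θ_1 = β − ψ = 16.4253°
θ_3 = φ − θ_1 − θ_2 = 73.5760° (wrapped to (-180°,180°])

16.425 59.999 73.576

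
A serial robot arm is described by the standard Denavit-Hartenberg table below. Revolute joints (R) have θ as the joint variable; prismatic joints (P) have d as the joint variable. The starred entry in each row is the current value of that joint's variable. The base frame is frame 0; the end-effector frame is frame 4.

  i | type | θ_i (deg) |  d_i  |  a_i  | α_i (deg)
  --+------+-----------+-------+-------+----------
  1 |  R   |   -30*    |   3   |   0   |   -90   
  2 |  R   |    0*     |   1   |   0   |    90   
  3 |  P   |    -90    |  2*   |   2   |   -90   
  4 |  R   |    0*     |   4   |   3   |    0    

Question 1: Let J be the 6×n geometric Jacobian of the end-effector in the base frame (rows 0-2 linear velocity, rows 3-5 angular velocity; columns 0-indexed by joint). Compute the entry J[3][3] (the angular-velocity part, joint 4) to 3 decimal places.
axis z_3 = (0.8660,-0.5000,0.0000); lever o_n−o_3 = (1.9641,-4.5981,0.0000)
cross product → J_v[:, 3] = (0.0000,0.0000,-3.0000)
J_ω[:, 3] = z_3
entry J[3][3] = 0.8660

0.866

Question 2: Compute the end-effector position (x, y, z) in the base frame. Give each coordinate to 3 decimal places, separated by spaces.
after link 1: o_1 = (0.0000, 0.0000, 3.0000)
after link 2: o_2 = (0.5000, 0.8660, 3.0000)
after link 3: o_3 = (-0.5000, -0.8660, 5.0000)
after link 4: o_4 = (1.4641, -5.4641, 5.0000)

1.464 -5.464 5.000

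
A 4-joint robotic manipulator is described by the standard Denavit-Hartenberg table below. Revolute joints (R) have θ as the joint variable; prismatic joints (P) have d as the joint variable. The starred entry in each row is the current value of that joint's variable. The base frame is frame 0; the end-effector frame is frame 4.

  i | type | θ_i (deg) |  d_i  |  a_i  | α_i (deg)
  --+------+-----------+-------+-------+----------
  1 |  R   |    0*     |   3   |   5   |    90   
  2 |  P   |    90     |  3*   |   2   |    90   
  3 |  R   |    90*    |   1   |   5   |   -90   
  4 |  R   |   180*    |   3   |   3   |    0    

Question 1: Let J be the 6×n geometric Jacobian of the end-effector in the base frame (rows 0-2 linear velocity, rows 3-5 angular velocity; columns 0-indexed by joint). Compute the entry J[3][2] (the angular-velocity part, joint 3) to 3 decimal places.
1.000

axis z_2 = (1.0000,-0.0000,-0.0000); lever o_n−o_2 = (1.0000,-2.0000,-3.0000)
cross product → J_v[:, 2] = (0.0000,3.0000,-2.0000)
J_ω[:, 2] = z_2
entry J[3][2] = 1.0000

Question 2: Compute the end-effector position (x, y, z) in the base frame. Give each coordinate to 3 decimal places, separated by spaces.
6.000 -5.000 2.000

after link 1: o_1 = (5.0000, 0.0000, 3.0000)
after link 2: o_2 = (5.0000, -3.0000, 5.0000)
after link 3: o_3 = (6.0000, -8.0000, 5.0000)
after link 4: o_4 = (6.0000, -5.0000, 2.0000)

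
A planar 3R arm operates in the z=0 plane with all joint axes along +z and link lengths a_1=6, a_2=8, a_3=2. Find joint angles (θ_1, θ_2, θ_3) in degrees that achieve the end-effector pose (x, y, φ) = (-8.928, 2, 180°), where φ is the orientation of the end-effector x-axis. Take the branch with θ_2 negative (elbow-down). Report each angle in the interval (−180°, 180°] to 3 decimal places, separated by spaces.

-122.203 -120.002 62.205

wrist centre = target − a_3·(cos φ, sin φ) = (-6.9280, 2.0000)
cos θ_2 = (51.9972−6²−8²)/(2·6·8) = -0.5000; θ_2 = -120.0019° (elbow-down)
β = atan2(2.0000,-6.9280) = 163.8974°; ψ = atan2(-6.9281,1.9998) = -73.8994°
θ_1 = β − ψ = 237.7968°
θ_3 = φ − θ_1 − θ_2 = 62.2051° (wrapped to (-180°,180°])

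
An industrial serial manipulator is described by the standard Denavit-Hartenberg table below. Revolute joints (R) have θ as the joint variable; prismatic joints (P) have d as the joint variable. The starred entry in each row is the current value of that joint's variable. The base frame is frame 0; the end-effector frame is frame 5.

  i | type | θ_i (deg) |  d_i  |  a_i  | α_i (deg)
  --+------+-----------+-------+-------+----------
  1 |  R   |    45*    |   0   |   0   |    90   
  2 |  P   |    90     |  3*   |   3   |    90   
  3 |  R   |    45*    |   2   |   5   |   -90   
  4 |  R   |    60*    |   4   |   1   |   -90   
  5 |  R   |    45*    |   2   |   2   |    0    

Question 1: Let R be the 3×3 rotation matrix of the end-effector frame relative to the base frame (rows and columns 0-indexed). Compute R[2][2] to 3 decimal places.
End-effector z-axis (col 2 of R) = (-0.7866,0.0795,-0.6124)
R[2][2] = -0.6124

-0.612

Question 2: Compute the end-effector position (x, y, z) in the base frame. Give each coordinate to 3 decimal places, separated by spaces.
after link 1: o_1 = (0.0000, 0.0000, 0.0000)
after link 2: o_2 = (2.1213, -2.1213, 3.0000)
after link 3: o_3 = (6.0355, -3.2071, 6.5355)
after link 4: o_4 = (7.6732, -6.0695, 4.0607)
after link 5: o_5 = (4.8805, -6.4230, 4.3359)

4.880 -6.423 4.336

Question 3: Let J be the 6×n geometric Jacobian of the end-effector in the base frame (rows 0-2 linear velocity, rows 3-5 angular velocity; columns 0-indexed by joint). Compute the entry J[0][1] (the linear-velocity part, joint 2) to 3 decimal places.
prismatic axis z_1 = (0.7071,-0.7071,0.0000)
J_v[:, 1] = z_1; J_ω[:, 1] = (0,0,0)
entry J[0][1] = 0.7071

0.707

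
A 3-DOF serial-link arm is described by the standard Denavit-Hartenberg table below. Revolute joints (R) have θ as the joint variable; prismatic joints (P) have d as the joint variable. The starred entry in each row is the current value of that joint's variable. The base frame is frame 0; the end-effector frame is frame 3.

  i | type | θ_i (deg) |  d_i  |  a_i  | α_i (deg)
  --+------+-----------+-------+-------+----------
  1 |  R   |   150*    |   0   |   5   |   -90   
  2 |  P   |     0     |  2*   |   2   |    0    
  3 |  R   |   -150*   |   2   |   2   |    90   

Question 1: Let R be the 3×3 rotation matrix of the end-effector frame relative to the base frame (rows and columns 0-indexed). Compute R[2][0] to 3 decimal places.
0.500

End-effector x-axis (col 0 of R) = (0.7500,-0.4330,0.5000)
R[2][0] = 0.5000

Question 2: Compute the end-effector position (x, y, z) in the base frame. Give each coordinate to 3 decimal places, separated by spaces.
after link 1: o_1 = (-4.3301, 2.5000, 0.0000)
after link 2: o_2 = (-7.0622, 1.7679, 0.0000)
after link 3: o_3 = (-6.5622, -0.8301, 1.0000)

-6.562 -0.830 1.000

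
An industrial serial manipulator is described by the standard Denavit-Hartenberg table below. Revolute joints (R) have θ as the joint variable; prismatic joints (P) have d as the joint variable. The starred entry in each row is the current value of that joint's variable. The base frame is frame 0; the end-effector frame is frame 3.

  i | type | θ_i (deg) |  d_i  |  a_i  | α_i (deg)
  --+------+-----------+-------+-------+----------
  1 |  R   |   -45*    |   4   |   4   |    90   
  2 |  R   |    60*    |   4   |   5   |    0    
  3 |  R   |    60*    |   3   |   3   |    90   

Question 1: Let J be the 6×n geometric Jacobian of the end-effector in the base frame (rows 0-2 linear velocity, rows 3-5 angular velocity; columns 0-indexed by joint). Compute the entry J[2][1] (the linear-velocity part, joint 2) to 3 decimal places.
axis z_1 = (-0.7071,-0.7071,0.0000); lever o_n−o_1 = (-4.2426,-5.6569,6.9282)
cross product → J_v[:, 1] = (-4.8990,4.8990,1.0000)
J_ω[:, 1] = z_1
entry J[2][1] = 1.0000

1.000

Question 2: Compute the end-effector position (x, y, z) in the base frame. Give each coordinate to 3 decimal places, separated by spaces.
after link 1: o_1 = (2.8284, -2.8284, 4.0000)
after link 2: o_2 = (1.7678, -7.4246, 8.3301)
after link 3: o_3 = (-1.4142, -8.4853, 10.9282)

-1.414 -8.485 10.928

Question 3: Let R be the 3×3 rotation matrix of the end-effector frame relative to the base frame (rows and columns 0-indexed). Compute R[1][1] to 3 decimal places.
-0.707

End-effector y-axis (col 1 of R) = (-0.7071,-0.7071,0.0000)
R[1][1] = -0.7071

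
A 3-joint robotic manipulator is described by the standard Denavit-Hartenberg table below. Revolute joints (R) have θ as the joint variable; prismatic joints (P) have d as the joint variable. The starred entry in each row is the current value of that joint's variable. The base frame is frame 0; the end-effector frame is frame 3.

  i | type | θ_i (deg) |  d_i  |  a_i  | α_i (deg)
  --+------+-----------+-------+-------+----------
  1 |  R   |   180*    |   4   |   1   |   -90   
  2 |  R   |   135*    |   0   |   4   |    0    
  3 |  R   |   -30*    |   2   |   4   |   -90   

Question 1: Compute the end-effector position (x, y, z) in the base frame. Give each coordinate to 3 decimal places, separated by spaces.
after link 1: o_1 = (-1.0000, 0.0000, 4.0000)
after link 2: o_2 = (1.8284, -0.0000, 1.1716)
after link 3: o_3 = (2.8637, -2.0000, -2.6921)

2.864 -2.000 -2.692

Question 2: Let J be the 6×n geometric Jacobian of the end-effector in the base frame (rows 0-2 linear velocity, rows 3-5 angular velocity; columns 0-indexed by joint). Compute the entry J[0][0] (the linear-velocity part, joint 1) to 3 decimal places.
2.000

axis z_0 = ẑ; lever o_n−o_0 = (2.8637,-2.0000,-2.6921)
cross product → J_v[:, 0] = (2.0000,2.8637,-0.0000)
J_ω[:, 0] = z_0
entry J[0][0] = 2.0000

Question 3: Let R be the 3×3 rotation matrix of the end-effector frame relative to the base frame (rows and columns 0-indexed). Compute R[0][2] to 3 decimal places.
0.966

End-effector z-axis (col 2 of R) = (0.9659,-0.0000,0.2588)
R[0][2] = 0.9659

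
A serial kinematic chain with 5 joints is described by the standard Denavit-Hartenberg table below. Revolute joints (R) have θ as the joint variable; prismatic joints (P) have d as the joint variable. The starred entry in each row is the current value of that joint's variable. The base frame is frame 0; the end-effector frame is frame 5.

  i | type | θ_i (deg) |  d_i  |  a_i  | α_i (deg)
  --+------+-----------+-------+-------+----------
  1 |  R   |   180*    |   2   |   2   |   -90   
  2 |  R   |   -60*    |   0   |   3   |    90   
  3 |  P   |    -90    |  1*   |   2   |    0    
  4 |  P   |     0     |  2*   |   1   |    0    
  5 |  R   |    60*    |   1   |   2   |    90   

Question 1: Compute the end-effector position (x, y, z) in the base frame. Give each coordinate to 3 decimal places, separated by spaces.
-0.902 4.000 8.098

after link 1: o_1 = (-2.0000, 0.0000, 2.0000)
after link 2: o_2 = (-3.5000, 0.0000, 4.5981)
after link 3: o_3 = (-2.6340, 2.0000, 5.0981)
after link 4: o_4 = (-0.9019, 3.0000, 6.0981)
after link 5: o_5 = (-0.9019, 4.0000, 8.0981)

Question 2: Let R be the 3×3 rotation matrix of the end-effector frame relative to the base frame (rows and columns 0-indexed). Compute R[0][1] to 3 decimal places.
End-effector y-axis (col 1 of R) = (0.8660,-0.0000,0.5000)
R[0][1] = 0.8660

0.866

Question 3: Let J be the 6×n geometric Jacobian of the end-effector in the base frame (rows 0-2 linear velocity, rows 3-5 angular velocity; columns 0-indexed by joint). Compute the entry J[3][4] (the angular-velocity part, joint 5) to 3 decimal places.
axis z_4 = (0.8660,-0.0000,0.5000); lever o_n−o_4 = (-0.0000,1.0000,2.0000)
cross product → J_v[:, 4] = (-0.5000,-1.7321,0.8660)
J_ω[:, 4] = z_4
entry J[3][4] = 0.8660

0.866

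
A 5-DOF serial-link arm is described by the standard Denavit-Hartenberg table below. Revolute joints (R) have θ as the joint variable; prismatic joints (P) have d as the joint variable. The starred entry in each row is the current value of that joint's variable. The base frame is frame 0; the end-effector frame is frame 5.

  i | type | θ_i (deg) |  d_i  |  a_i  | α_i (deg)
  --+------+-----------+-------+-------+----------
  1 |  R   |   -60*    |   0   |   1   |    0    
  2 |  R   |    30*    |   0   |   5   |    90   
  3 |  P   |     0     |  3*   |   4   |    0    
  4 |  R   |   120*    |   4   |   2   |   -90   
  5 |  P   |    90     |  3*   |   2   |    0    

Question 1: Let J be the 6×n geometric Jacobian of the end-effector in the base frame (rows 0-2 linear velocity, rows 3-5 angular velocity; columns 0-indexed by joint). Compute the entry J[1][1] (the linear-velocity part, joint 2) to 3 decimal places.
2.178

axis z_1 = (0.0000,0.0000,1.0000); lever o_n−o_1 = (2.1782,-7.0311,0.2321)
cross product → J_v[:, 1] = (7.0311,2.1782,-0.0000)
J_ω[:, 1] = z_1
entry J[1][1] = 2.1782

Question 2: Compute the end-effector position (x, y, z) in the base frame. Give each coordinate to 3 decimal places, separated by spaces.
after link 1: o_1 = (0.5000, -0.8660, 0.0000)
after link 2: o_2 = (4.8301, -3.3660, 0.0000)
after link 3: o_3 = (6.7942, -7.9641, 0.0000)
after link 4: o_4 = (3.9282, -10.9282, 1.7321)
after link 5: o_5 = (2.6782, -7.8971, 0.2321)

2.678 -7.897 0.232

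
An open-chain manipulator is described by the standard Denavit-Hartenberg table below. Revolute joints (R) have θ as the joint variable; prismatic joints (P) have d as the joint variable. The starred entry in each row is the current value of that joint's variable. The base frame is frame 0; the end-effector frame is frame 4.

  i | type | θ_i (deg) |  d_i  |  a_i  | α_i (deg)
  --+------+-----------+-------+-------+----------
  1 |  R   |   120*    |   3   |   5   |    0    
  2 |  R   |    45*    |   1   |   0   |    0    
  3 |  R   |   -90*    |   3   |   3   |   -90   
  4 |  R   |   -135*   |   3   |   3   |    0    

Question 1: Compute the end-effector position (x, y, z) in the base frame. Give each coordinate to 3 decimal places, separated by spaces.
after link 1: o_1 = (-2.5000, 4.3301, 3.0000)
after link 2: o_2 = (-2.5000, 4.3301, 4.0000)
after link 3: o_3 = (-1.7235, 7.2279, 7.0000)
after link 4: o_4 = (-5.1704, 5.9553, 9.1213)

-5.170 5.955 9.121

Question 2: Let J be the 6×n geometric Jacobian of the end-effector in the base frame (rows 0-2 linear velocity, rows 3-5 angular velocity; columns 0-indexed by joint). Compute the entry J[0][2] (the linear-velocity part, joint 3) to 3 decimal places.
-1.625

axis z_2 = (0.0000,0.0000,1.0000); lever o_n−o_2 = (-2.6704,1.6252,5.1213)
cross product → J_v[:, 2] = (-1.6252,-2.6704,0.0000)
J_ω[:, 2] = z_2
entry J[0][2] = -1.6252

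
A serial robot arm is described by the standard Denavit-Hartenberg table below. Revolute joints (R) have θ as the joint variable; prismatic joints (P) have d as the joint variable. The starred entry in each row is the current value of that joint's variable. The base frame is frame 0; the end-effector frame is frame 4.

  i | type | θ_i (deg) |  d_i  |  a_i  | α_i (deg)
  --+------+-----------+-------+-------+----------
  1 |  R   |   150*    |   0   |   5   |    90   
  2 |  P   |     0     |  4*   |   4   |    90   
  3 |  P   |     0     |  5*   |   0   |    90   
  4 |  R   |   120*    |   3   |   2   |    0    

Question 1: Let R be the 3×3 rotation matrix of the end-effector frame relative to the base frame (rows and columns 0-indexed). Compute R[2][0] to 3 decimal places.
-0.866

End-effector x-axis (col 0 of R) = (0.4330,-0.2500,-0.8660)
R[2][0] = -0.8660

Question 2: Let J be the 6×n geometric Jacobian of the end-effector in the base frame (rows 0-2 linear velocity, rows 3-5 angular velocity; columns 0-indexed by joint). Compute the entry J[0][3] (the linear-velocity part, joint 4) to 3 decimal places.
axis z_3 = (-0.5000,-0.8660,-0.0000); lever o_n−o_3 = (-0.6340,-3.0981,-1.7321)
cross product → J_v[:, 3] = (1.5000,-0.8660,1.0000)
J_ω[:, 3] = z_3
entry J[0][3] = 1.5000

1.500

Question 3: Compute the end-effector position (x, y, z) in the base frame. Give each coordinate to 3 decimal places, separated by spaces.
-6.428 4.866 -6.732

after link 1: o_1 = (-4.3301, 2.5000, 0.0000)
after link 2: o_2 = (-5.7942, 7.9641, 0.0000)
after link 3: o_3 = (-5.7942, 7.9641, -5.0000)
after link 4: o_4 = (-6.4282, 4.8660, -6.7321)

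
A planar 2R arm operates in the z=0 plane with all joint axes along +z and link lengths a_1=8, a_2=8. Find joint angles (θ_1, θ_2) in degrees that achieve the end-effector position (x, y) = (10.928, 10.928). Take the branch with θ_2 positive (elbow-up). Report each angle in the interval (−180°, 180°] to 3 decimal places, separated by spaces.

cos θ_2 = (238.8424−8²−8²)/(2·8·8) = 0.8660; θ_2 = 30.0080° (elbow-up)
β = atan2(10.9280,10.9280) = 45.0000°; ψ = atan2(4.0010,14.9276) = 15.0040°
θ_1 = β − ψ = 29.9960°

29.996 30.008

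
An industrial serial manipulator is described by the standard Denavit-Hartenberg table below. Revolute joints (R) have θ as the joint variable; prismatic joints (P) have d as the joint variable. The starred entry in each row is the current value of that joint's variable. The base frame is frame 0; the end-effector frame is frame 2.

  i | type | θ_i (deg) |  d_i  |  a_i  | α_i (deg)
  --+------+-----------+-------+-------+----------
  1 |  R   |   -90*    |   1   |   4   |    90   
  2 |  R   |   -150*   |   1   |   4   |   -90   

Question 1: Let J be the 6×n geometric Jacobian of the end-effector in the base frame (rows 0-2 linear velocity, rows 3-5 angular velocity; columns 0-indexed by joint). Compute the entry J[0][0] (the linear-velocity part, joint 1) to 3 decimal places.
0.536

axis z_0 = ẑ; lever o_n−o_0 = (-1.0000,-0.5359,-1.0000)
cross product → J_v[:, 0] = (0.5359,-1.0000,0.0000)
J_ω[:, 0] = z_0
entry J[0][0] = 0.5359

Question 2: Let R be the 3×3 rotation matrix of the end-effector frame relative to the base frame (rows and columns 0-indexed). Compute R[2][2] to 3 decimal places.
End-effector z-axis (col 2 of R) = (-0.0000,-0.5000,-0.8660)
R[2][2] = -0.8660

-0.866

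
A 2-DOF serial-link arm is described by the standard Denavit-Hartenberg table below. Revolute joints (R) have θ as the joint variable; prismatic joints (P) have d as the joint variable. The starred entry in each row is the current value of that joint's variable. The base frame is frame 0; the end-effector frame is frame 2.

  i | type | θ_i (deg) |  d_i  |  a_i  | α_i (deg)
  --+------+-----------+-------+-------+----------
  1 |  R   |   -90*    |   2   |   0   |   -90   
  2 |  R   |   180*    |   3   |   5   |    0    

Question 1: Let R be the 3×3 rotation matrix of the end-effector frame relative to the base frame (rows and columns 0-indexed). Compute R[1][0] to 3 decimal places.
1.000

End-effector x-axis (col 0 of R) = (-0.0000,1.0000,-0.0000)
R[1][0] = 1.0000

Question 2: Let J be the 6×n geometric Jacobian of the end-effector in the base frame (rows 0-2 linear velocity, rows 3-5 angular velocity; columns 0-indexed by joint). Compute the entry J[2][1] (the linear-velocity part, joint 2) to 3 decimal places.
5.000

axis z_1 = (1.0000,0.0000,0.0000); lever o_n−o_1 = (3.0000,5.0000,-0.0000)
cross product → J_v[:, 1] = (-0.0000,0.0000,5.0000)
J_ω[:, 1] = z_1
entry J[2][1] = 5.0000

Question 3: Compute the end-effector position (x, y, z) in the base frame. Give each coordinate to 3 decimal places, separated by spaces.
after link 1: o_1 = (0.0000, 0.0000, 2.0000)
after link 2: o_2 = (3.0000, 5.0000, 2.0000)

3.000 5.000 2.000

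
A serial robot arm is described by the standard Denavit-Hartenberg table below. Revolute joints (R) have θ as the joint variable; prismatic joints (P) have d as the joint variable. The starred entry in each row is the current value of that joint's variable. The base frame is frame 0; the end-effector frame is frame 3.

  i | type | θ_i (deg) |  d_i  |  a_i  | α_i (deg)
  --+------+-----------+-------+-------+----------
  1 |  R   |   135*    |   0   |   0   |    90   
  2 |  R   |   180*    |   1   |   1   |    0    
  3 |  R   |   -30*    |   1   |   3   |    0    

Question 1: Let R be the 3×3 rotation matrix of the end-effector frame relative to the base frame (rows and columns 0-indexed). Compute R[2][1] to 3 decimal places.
End-effector y-axis (col 1 of R) = (0.3536,-0.3536,-0.8660)
R[2][1] = -0.8660

-0.866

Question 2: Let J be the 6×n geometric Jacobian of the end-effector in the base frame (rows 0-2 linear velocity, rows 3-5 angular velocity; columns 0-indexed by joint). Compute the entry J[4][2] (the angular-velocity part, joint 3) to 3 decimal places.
axis z_2 = (0.7071,0.7071,0.0000); lever o_n−o_2 = (2.5442,-1.1300,1.5000)
cross product → J_v[:, 2] = (1.0607,-1.0607,-2.5981)
J_ω[:, 2] = z_2
entry J[4][2] = 0.7071

0.707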